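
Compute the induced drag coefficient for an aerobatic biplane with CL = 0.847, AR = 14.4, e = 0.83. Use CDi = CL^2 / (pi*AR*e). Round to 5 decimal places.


Step 1: CL^2 = 0.847^2 = 0.717409
Step 2: pi * AR * e = 3.14159 * 14.4 * 0.83 = 37.548315
Step 3: CDi = 0.717409 / 37.548315 = 0.01911

0.01911


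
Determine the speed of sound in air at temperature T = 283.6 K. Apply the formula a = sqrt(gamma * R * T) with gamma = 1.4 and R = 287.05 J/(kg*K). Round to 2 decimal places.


Step 1: gamma * R * T = 1.4 * 287.05 * 283.6 = 113970.332
Step 2: a = sqrt(113970.332) = 337.59 m/s

337.59


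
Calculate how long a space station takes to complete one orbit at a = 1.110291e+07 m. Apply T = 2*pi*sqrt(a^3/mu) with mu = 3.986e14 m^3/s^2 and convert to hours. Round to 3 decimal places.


Step 1: a^3 / mu = 1.368707e+21 / 3.986e14 = 3.433786e+06
Step 2: sqrt(3.433786e+06) = 1853.0476 s
Step 3: T = 2*pi * 1853.0476 = 11643.04 s
Step 4: T in hours = 11643.04 / 3600 = 3.234 hours

3.234


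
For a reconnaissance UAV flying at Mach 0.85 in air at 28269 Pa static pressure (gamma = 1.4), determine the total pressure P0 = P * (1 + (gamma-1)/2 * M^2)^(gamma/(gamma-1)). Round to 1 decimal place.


Step 1: (gamma-1)/2 * M^2 = 0.2 * 0.7225 = 0.1445
Step 2: 1 + 0.1445 = 1.1445
Step 3: Exponent gamma/(gamma-1) = 3.5
Step 4: P0 = 28269 * 1.1445^3.5 = 45338.4 Pa

45338.4


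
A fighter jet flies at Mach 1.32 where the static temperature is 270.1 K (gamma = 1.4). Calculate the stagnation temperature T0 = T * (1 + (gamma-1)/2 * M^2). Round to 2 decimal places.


Step 1: (gamma-1)/2 = 0.2
Step 2: M^2 = 1.7424
Step 3: 1 + 0.2 * 1.7424 = 1.34848
Step 4: T0 = 270.1 * 1.34848 = 364.22 K

364.22


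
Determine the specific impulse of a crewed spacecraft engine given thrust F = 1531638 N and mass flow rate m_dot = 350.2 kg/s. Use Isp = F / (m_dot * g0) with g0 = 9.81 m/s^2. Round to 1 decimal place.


Step 1: m_dot * g0 = 350.2 * 9.81 = 3435.46
Step 2: Isp = 1531638 / 3435.46 = 445.8 s

445.8


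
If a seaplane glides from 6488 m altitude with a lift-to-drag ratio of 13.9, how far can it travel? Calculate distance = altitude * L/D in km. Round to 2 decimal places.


Step 1: Glide distance = altitude * L/D = 6488 * 13.9 = 90183.2 m
Step 2: Convert to km: 90183.2 / 1000 = 90.18 km

90.18


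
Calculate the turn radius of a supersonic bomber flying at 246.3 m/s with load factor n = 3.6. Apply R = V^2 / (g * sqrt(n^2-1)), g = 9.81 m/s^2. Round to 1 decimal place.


Step 1: V^2 = 246.3^2 = 60663.69
Step 2: n^2 - 1 = 3.6^2 - 1 = 11.96
Step 3: sqrt(11.96) = 3.458323
Step 4: R = 60663.69 / (9.81 * 3.458323) = 1788.1 m

1788.1


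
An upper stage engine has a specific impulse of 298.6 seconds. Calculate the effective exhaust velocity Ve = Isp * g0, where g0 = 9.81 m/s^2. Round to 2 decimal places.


Step 1: Ve = Isp * g0 = 298.6 * 9.81
Step 2: Ve = 2929.27 m/s

2929.27


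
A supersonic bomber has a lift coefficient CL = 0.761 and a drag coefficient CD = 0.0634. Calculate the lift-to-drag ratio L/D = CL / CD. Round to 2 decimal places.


Step 1: L/D = CL / CD = 0.761 / 0.0634
Step 2: L/D = 12.00

12.00


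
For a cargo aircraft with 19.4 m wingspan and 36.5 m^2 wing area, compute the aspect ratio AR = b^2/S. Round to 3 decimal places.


Step 1: b^2 = 19.4^2 = 376.36
Step 2: AR = 376.36 / 36.5 = 10.311

10.311


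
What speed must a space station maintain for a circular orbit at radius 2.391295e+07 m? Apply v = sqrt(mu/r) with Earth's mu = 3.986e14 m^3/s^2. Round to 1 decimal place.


Step 1: mu / r = 3.986e14 / 2.391295e+07 = 16668792.4326
Step 2: v = sqrt(16668792.4326) = 4082.7 m/s

4082.7


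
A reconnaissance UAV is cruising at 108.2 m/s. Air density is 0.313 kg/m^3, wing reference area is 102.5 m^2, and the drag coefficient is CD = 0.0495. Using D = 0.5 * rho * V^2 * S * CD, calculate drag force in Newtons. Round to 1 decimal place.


Step 1: Dynamic pressure q = 0.5 * 0.313 * 108.2^2 = 1832.1831 Pa
Step 2: Drag D = q * S * CD = 1832.1831 * 102.5 * 0.0495
Step 3: D = 9296.0 N

9296.0


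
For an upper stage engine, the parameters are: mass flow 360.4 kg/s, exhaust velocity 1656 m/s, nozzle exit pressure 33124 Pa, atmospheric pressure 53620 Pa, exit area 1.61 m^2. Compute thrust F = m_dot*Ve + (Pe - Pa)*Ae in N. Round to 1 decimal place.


Step 1: Momentum thrust = m_dot * Ve = 360.4 * 1656 = 596822.4 N
Step 2: Pressure thrust = (Pe - Pa) * Ae = (33124 - 53620) * 1.61 = -32998.56 N
Step 3: Total thrust F = 596822.4 + -32998.56 = 563823.8 N

563823.8


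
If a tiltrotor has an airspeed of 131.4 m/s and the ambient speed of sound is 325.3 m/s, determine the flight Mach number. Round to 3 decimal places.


Step 1: M = V / a = 131.4 / 325.3
Step 2: M = 0.404

0.404


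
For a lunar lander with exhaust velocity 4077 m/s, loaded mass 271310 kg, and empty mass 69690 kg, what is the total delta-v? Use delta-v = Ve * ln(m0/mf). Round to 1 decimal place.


Step 1: Mass ratio m0/mf = 271310 / 69690 = 3.893098
Step 2: ln(3.893098) = 1.359205
Step 3: delta-v = 4077 * 1.359205 = 5541.5 m/s

5541.5


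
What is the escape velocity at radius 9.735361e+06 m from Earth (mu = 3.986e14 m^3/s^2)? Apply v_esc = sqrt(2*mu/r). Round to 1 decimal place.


Step 1: 2*mu/r = 2 * 3.986e14 / 9.735361e+06 = 81887050.7216
Step 2: v_esc = sqrt(81887050.7216) = 9049.1 m/s

9049.1


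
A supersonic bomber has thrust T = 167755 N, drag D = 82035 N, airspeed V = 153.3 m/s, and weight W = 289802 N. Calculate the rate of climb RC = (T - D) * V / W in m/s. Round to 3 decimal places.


Step 1: Excess thrust = T - D = 167755 - 82035 = 85720 N
Step 2: Excess power = 85720 * 153.3 = 13140876.0 W
Step 3: RC = 13140876.0 / 289802 = 45.344 m/s

45.344


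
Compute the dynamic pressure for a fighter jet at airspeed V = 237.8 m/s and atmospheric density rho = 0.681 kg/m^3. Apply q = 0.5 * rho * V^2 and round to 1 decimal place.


Step 1: V^2 = 237.8^2 = 56548.84
Step 2: q = 0.5 * 0.681 * 56548.84
Step 3: q = 19254.9 Pa

19254.9


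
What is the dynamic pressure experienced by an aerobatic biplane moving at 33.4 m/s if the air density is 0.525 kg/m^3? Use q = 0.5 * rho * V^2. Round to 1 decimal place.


Step 1: V^2 = 33.4^2 = 1115.56
Step 2: q = 0.5 * 0.525 * 1115.56
Step 3: q = 292.8 Pa

292.8


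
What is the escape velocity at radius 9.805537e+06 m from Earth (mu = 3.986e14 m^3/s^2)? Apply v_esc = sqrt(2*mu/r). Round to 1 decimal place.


Step 1: 2*mu/r = 2 * 3.986e14 / 9.805537e+06 = 81301003.7084
Step 2: v_esc = sqrt(81301003.7084) = 9016.7 m/s

9016.7


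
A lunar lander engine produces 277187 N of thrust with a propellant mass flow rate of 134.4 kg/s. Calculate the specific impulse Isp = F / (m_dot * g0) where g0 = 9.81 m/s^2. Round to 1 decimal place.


Step 1: m_dot * g0 = 134.4 * 9.81 = 1318.46
Step 2: Isp = 277187 / 1318.46 = 210.2 s

210.2


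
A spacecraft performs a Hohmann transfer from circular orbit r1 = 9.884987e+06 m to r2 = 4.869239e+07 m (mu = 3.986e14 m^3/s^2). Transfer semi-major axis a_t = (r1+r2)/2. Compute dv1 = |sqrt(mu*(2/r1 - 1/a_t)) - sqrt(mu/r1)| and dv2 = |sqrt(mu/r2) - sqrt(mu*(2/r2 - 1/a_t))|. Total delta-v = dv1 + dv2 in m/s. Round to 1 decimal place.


Step 1: Transfer semi-major axis a_t = (9.884987e+06 + 4.869239e+07) / 2 = 2.928869e+07 m
Step 2: v1 (circular at r1) = sqrt(mu/r1) = 6350.1 m/s
Step 3: v_t1 = sqrt(mu*(2/r1 - 1/a_t)) = 8187.69 m/s
Step 4: dv1 = |8187.69 - 6350.1| = 1837.59 m/s
Step 5: v2 (circular at r2) = 2861.13 m/s, v_t2 = 1662.17 m/s
Step 6: dv2 = |2861.13 - 1662.17| = 1198.96 m/s
Step 7: Total delta-v = 1837.59 + 1198.96 = 3036.5 m/s

3036.5


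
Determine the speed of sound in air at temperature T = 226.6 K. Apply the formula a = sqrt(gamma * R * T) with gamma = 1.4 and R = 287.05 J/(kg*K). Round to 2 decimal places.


Step 1: gamma * R * T = 1.4 * 287.05 * 226.6 = 91063.742
Step 2: a = sqrt(91063.742) = 301.77 m/s

301.77


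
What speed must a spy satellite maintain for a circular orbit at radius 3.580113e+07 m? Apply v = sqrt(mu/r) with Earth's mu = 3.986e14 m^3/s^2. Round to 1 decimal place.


Step 1: mu / r = 3.986e14 / 3.580113e+07 = 11133726.7846
Step 2: v = sqrt(11133726.7846) = 3336.7 m/s

3336.7


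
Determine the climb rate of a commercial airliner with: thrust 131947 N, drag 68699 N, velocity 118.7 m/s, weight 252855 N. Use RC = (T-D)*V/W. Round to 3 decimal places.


Step 1: Excess thrust = T - D = 131947 - 68699 = 63248 N
Step 2: Excess power = 63248 * 118.7 = 7507537.6 W
Step 3: RC = 7507537.6 / 252855 = 29.691 m/s

29.691


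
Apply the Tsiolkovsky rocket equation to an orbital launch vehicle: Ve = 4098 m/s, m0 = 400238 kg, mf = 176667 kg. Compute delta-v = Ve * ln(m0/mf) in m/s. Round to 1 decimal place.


Step 1: Mass ratio m0/mf = 400238 / 176667 = 2.265494
Step 2: ln(2.265494) = 0.817793
Step 3: delta-v = 4098 * 0.817793 = 3351.3 m/s

3351.3


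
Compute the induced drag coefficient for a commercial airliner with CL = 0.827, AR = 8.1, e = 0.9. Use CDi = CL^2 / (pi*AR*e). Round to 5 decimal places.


Step 1: CL^2 = 0.827^2 = 0.683929
Step 2: pi * AR * e = 3.14159 * 8.1 * 0.9 = 22.90221
Step 3: CDi = 0.683929 / 22.90221 = 0.02986

0.02986


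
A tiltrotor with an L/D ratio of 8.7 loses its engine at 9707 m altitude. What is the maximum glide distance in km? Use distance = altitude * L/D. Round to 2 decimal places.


Step 1: Glide distance = altitude * L/D = 9707 * 8.7 = 84450.9 m
Step 2: Convert to km: 84450.9 / 1000 = 84.45 km

84.45


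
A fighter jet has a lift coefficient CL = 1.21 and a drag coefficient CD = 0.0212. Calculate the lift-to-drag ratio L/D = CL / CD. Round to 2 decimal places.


Step 1: L/D = CL / CD = 1.21 / 0.0212
Step 2: L/D = 57.08

57.08


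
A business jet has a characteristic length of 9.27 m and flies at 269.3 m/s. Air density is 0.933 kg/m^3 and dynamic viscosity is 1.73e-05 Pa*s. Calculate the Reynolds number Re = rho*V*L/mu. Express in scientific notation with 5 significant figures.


Step 1: Numerator = rho * V * L = 0.933 * 269.3 * 9.27 = 2329.151463
Step 2: Re = 2329.151463 / 1.73e-05
Step 3: Re = 1.3463e+08

1.3463e+08


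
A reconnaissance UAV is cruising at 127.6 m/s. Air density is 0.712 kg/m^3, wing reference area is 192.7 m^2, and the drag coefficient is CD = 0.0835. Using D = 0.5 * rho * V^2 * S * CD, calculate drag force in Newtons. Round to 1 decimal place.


Step 1: Dynamic pressure q = 0.5 * 0.712 * 127.6^2 = 5796.3066 Pa
Step 2: Drag D = q * S * CD = 5796.3066 * 192.7 * 0.0835
Step 3: D = 93265.2 N

93265.2


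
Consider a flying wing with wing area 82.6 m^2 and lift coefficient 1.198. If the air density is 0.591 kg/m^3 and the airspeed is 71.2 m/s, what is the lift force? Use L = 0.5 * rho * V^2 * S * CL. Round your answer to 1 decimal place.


Step 1: Calculate dynamic pressure q = 0.5 * 0.591 * 71.2^2 = 0.5 * 0.591 * 5069.44 = 1498.0195 Pa
Step 2: Multiply by wing area and lift coefficient: L = 1498.0195 * 82.6 * 1.198
Step 3: L = 123736.4124 * 1.198 = 148236.2 N

148236.2


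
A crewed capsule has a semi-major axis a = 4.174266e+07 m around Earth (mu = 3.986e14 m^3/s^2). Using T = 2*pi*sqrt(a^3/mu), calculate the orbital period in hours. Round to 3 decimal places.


Step 1: a^3 / mu = 7.273448e+22 / 3.986e14 = 1.824749e+08
Step 2: sqrt(1.824749e+08) = 13508.326 s
Step 3: T = 2*pi * 13508.326 = 84875.32 s
Step 4: T in hours = 84875.32 / 3600 = 23.576 hours

23.576


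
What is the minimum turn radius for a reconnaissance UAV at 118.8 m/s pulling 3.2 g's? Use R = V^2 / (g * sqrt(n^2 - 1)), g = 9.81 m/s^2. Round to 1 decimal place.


Step 1: V^2 = 118.8^2 = 14113.44
Step 2: n^2 - 1 = 3.2^2 - 1 = 9.24
Step 3: sqrt(9.24) = 3.039737
Step 4: R = 14113.44 / (9.81 * 3.039737) = 473.3 m

473.3


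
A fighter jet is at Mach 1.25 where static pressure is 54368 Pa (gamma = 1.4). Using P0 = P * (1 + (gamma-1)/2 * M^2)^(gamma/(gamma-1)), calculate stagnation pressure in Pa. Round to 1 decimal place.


Step 1: (gamma-1)/2 * M^2 = 0.2 * 1.5625 = 0.3125
Step 2: 1 + 0.3125 = 1.3125
Step 3: Exponent gamma/(gamma-1) = 3.5
Step 4: P0 = 54368 * 1.3125^3.5 = 140828.6 Pa

140828.6


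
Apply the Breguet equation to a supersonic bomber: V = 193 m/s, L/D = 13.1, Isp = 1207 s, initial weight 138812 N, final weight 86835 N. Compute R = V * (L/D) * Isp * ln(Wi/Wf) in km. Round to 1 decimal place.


Step 1: Coefficient = V * (L/D) * Isp = 193 * 13.1 * 1207 = 3051658.1 m
Step 2: Wi/Wf = 138812 / 86835 = 1.598572
Step 3: ln(1.598572) = 0.469111
Step 4: R = 3051658.1 * 0.469111 = 1431565.6 m = 1431.6 km

1431.6


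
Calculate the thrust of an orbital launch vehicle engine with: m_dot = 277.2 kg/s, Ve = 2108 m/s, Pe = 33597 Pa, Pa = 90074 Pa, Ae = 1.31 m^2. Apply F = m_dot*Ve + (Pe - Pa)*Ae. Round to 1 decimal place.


Step 1: Momentum thrust = m_dot * Ve = 277.2 * 2108 = 584337.6 N
Step 2: Pressure thrust = (Pe - Pa) * Ae = (33597 - 90074) * 1.31 = -73984.87 N
Step 3: Total thrust F = 584337.6 + -73984.87 = 510352.7 N

510352.7


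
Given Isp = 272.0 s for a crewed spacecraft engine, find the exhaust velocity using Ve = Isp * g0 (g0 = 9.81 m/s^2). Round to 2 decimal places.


Step 1: Ve = Isp * g0 = 272.0 * 9.81
Step 2: Ve = 2668.32 m/s

2668.32


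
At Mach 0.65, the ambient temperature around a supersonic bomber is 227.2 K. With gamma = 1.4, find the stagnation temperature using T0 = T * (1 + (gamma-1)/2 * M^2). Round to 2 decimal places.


Step 1: (gamma-1)/2 = 0.2
Step 2: M^2 = 0.4225
Step 3: 1 + 0.2 * 0.4225 = 1.0845
Step 4: T0 = 227.2 * 1.0845 = 246.40 K

246.40


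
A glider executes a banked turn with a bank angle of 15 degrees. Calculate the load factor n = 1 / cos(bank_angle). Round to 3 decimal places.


Step 1: Convert 15 degrees to radians = 0.261799
Step 2: cos(15 deg) = 0.965926
Step 3: n = 1 / 0.965926 = 1.035

1.035


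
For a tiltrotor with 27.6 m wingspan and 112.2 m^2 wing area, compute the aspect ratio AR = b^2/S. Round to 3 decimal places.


Step 1: b^2 = 27.6^2 = 761.76
Step 2: AR = 761.76 / 112.2 = 6.789

6.789


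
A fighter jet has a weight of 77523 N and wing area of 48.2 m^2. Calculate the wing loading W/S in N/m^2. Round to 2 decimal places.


Step 1: Wing loading = W / S = 77523 / 48.2
Step 2: Wing loading = 1608.36 N/m^2

1608.36


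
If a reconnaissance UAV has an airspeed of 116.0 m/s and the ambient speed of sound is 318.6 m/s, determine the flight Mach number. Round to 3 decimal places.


Step 1: M = V / a = 116.0 / 318.6
Step 2: M = 0.364

0.364


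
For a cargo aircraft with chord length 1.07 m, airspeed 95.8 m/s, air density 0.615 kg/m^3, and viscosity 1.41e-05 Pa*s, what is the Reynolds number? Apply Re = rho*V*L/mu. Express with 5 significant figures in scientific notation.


Step 1: Numerator = rho * V * L = 0.615 * 95.8 * 1.07 = 63.04119
Step 2: Re = 63.04119 / 1.41e-05
Step 3: Re = 4.4710e+06

4.4710e+06


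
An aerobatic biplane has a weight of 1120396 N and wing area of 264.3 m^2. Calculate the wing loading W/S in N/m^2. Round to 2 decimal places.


Step 1: Wing loading = W / S = 1120396 / 264.3
Step 2: Wing loading = 4239.11 N/m^2

4239.11


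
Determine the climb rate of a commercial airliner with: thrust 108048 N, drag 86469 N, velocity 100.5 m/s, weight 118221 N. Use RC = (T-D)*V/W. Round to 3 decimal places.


Step 1: Excess thrust = T - D = 108048 - 86469 = 21579 N
Step 2: Excess power = 21579 * 100.5 = 2168689.5 W
Step 3: RC = 2168689.5 / 118221 = 18.344 m/s

18.344


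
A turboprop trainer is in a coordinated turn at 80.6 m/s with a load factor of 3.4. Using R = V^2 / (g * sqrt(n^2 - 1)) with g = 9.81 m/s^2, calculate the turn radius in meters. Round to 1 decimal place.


Step 1: V^2 = 80.6^2 = 6496.36
Step 2: n^2 - 1 = 3.4^2 - 1 = 10.56
Step 3: sqrt(10.56) = 3.249615
Step 4: R = 6496.36 / (9.81 * 3.249615) = 203.8 m

203.8


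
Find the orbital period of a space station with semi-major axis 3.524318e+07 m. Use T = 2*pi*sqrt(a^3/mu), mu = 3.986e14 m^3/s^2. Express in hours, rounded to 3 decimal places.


Step 1: a^3 / mu = 4.377491e+22 / 3.986e14 = 1.098217e+08
Step 2: sqrt(1.098217e+08) = 10479.5826 s
Step 3: T = 2*pi * 10479.5826 = 65845.16 s
Step 4: T in hours = 65845.16 / 3600 = 18.290 hours

18.290


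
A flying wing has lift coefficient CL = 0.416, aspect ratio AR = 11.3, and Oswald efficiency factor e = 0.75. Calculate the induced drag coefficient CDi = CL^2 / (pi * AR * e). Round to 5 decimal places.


Step 1: CL^2 = 0.416^2 = 0.173056
Step 2: pi * AR * e = 3.14159 * 11.3 * 0.75 = 26.624998
Step 3: CDi = 0.173056 / 26.624998 = 0.00650

0.00650


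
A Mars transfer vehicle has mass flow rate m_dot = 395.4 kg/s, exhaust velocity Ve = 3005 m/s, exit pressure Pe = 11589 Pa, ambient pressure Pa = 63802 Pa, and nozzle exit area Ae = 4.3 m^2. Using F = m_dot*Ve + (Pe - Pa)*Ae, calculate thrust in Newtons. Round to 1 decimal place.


Step 1: Momentum thrust = m_dot * Ve = 395.4 * 3005 = 1188177.0 N
Step 2: Pressure thrust = (Pe - Pa) * Ae = (11589 - 63802) * 4.3 = -224515.9 N
Step 3: Total thrust F = 1188177.0 + -224515.9 = 963661.1 N

963661.1


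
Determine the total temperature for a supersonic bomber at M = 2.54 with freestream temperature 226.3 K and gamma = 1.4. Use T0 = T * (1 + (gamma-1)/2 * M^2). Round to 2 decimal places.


Step 1: (gamma-1)/2 = 0.2
Step 2: M^2 = 6.4516
Step 3: 1 + 0.2 * 6.4516 = 2.29032
Step 4: T0 = 226.3 * 2.29032 = 518.30 K

518.30


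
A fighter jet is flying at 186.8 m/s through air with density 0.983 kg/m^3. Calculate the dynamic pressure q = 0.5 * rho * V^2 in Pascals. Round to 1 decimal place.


Step 1: V^2 = 186.8^2 = 34894.24
Step 2: q = 0.5 * 0.983 * 34894.24
Step 3: q = 17150.5 Pa

17150.5


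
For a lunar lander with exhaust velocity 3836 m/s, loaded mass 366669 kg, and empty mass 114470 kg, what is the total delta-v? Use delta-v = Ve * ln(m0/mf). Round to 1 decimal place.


Step 1: Mass ratio m0/mf = 366669 / 114470 = 3.203189
Step 2: ln(3.203189) = 1.164147
Step 3: delta-v = 3836 * 1.164147 = 4465.7 m/s

4465.7


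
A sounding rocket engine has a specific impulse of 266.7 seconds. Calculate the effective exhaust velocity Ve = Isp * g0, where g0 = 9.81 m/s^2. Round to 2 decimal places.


Step 1: Ve = Isp * g0 = 266.7 * 9.81
Step 2: Ve = 2616.33 m/s

2616.33


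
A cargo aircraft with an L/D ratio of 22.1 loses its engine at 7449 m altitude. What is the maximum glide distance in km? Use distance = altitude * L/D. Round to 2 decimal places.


Step 1: Glide distance = altitude * L/D = 7449 * 22.1 = 164622.9 m
Step 2: Convert to km: 164622.9 / 1000 = 164.62 km

164.62


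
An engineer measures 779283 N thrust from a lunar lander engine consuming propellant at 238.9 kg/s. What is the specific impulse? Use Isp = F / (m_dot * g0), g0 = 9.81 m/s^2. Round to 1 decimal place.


Step 1: m_dot * g0 = 238.9 * 9.81 = 2343.61
Step 2: Isp = 779283 / 2343.61 = 332.5 s

332.5


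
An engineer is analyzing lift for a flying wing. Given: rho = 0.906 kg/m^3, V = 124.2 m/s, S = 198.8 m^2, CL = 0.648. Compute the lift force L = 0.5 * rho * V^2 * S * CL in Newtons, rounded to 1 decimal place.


Step 1: Calculate dynamic pressure q = 0.5 * 0.906 * 124.2^2 = 0.5 * 0.906 * 15425.64 = 6987.8149 Pa
Step 2: Multiply by wing area and lift coefficient: L = 6987.8149 * 198.8 * 0.648
Step 3: L = 1389177.6061 * 0.648 = 900187.1 N

900187.1


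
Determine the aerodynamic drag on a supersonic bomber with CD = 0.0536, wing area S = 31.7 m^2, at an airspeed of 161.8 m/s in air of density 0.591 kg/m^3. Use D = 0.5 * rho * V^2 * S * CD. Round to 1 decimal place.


Step 1: Dynamic pressure q = 0.5 * 0.591 * 161.8^2 = 7735.9654 Pa
Step 2: Drag D = q * S * CD = 7735.9654 * 31.7 * 0.0536
Step 3: D = 13144.3 N

13144.3


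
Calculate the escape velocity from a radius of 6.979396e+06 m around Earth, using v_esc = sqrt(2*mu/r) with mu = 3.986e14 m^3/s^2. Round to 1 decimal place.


Step 1: 2*mu/r = 2 * 3.986e14 / 6.979396e+06 = 114221918.3437
Step 2: v_esc = sqrt(114221918.3437) = 10687.5 m/s

10687.5


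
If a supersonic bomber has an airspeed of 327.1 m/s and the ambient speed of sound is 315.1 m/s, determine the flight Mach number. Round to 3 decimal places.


Step 1: M = V / a = 327.1 / 315.1
Step 2: M = 1.038

1.038


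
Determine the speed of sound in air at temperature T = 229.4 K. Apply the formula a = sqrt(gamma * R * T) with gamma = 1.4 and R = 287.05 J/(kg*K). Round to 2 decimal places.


Step 1: gamma * R * T = 1.4 * 287.05 * 229.4 = 92188.978
Step 2: a = sqrt(92188.978) = 303.63 m/s

303.63


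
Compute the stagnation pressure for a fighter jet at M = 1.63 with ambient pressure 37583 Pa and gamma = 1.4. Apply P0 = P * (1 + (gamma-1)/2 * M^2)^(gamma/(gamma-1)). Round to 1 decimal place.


Step 1: (gamma-1)/2 * M^2 = 0.2 * 2.6569 = 0.53138
Step 2: 1 + 0.53138 = 1.53138
Step 3: Exponent gamma/(gamma-1) = 3.5
Step 4: P0 = 37583 * 1.53138^3.5 = 167025.1 Pa

167025.1


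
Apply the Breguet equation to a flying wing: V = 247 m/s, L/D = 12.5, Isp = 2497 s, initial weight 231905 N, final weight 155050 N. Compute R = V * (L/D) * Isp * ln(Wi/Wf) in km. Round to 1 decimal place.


Step 1: Coefficient = V * (L/D) * Isp = 247 * 12.5 * 2497 = 7709487.5 m
Step 2: Wi/Wf = 231905 / 155050 = 1.495679
Step 3: ln(1.495679) = 0.40258
Step 4: R = 7709487.5 * 0.40258 = 3103686.7 m = 3103.7 km

3103.7


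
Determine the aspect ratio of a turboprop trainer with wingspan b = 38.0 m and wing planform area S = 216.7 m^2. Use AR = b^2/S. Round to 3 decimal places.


Step 1: b^2 = 38.0^2 = 1444.0
Step 2: AR = 1444.0 / 216.7 = 6.664

6.664


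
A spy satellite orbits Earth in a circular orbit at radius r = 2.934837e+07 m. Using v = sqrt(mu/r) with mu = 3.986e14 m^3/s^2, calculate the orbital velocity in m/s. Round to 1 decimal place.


Step 1: mu / r = 3.986e14 / 2.934837e+07 = 13581674.2122
Step 2: v = sqrt(13581674.2122) = 3685.3 m/s

3685.3


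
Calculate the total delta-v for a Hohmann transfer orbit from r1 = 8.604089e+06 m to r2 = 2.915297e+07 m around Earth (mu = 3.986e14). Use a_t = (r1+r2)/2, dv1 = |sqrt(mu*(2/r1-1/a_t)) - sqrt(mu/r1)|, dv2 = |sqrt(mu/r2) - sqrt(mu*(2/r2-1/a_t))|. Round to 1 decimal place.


Step 1: Transfer semi-major axis a_t = (8.604089e+06 + 2.915297e+07) / 2 = 1.887853e+07 m
Step 2: v1 (circular at r1) = sqrt(mu/r1) = 6806.38 m/s
Step 3: v_t1 = sqrt(mu*(2/r1 - 1/a_t)) = 8458.11 m/s
Step 4: dv1 = |8458.11 - 6806.38| = 1651.73 m/s
Step 5: v2 (circular at r2) = 3697.66 m/s, v_t2 = 2496.29 m/s
Step 6: dv2 = |3697.66 - 2496.29| = 1201.37 m/s
Step 7: Total delta-v = 1651.73 + 1201.37 = 2853.1 m/s

2853.1


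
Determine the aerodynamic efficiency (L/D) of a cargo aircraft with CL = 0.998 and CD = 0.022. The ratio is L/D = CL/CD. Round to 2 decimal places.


Step 1: L/D = CL / CD = 0.998 / 0.022
Step 2: L/D = 45.36

45.36


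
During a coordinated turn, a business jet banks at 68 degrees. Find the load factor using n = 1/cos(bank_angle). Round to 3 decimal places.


Step 1: Convert 68 degrees to radians = 1.186824
Step 2: cos(68 deg) = 0.374607
Step 3: n = 1 / 0.374607 = 2.669

2.669


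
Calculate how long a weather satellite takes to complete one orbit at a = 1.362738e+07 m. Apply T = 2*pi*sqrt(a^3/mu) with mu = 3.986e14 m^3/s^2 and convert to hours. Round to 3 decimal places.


Step 1: a^3 / mu = 2.530679e+21 / 3.986e14 = 6.348919e+06
Step 2: sqrt(6.348919e+06) = 2519.7062 s
Step 3: T = 2*pi * 2519.7062 = 15831.78 s
Step 4: T in hours = 15831.78 / 3600 = 4.398 hours

4.398


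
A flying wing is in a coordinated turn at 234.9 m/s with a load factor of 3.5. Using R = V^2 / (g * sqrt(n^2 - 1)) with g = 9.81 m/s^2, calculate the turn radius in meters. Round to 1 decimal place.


Step 1: V^2 = 234.9^2 = 55178.01
Step 2: n^2 - 1 = 3.5^2 - 1 = 11.25
Step 3: sqrt(11.25) = 3.354102
Step 4: R = 55178.01 / (9.81 * 3.354102) = 1677.0 m

1677.0


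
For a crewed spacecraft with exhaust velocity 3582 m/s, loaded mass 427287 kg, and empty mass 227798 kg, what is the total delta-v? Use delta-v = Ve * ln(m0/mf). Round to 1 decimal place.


Step 1: Mass ratio m0/mf = 427287 / 227798 = 1.875728
Step 2: ln(1.875728) = 0.628997
Step 3: delta-v = 3582 * 0.628997 = 2253.1 m/s

2253.1


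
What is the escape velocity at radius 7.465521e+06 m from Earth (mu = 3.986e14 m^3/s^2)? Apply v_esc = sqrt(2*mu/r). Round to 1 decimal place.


Step 1: 2*mu/r = 2 * 3.986e14 / 7.465521e+06 = 106784241.85
Step 2: v_esc = sqrt(106784241.85) = 10333.6 m/s

10333.6


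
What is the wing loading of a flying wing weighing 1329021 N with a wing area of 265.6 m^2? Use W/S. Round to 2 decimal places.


Step 1: Wing loading = W / S = 1329021 / 265.6
Step 2: Wing loading = 5003.84 N/m^2

5003.84


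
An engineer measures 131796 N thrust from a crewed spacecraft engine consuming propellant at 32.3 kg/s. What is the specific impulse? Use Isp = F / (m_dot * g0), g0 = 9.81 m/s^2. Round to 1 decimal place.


Step 1: m_dot * g0 = 32.3 * 9.81 = 316.86
Step 2: Isp = 131796 / 316.86 = 415.9 s

415.9


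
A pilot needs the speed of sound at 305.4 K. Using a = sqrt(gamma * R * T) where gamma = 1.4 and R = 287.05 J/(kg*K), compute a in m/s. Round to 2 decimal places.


Step 1: gamma * R * T = 1.4 * 287.05 * 305.4 = 122731.098
Step 2: a = sqrt(122731.098) = 350.33 m/s

350.33


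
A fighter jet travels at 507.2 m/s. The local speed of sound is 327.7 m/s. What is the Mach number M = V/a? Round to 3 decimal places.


Step 1: M = V / a = 507.2 / 327.7
Step 2: M = 1.548

1.548


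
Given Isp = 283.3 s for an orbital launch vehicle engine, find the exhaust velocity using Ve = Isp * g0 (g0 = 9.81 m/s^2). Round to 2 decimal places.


Step 1: Ve = Isp * g0 = 283.3 * 9.81
Step 2: Ve = 2779.17 m/s

2779.17


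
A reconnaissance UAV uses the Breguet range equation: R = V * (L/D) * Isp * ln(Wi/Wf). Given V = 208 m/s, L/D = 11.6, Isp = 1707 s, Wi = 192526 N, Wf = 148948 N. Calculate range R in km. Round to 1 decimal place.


Step 1: Coefficient = V * (L/D) * Isp = 208 * 11.6 * 1707 = 4118649.6 m
Step 2: Wi/Wf = 192526 / 148948 = 1.292572
Step 3: ln(1.292572) = 0.256634
Step 4: R = 4118649.6 * 0.256634 = 1056985.3 m = 1057.0 km

1057.0


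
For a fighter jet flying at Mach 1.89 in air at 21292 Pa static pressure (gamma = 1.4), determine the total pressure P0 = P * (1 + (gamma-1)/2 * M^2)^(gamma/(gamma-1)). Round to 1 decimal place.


Step 1: (gamma-1)/2 * M^2 = 0.2 * 3.5721 = 0.71442
Step 2: 1 + 0.71442 = 1.71442
Step 3: Exponent gamma/(gamma-1) = 3.5
Step 4: P0 = 21292 * 1.71442^3.5 = 140484.0 Pa

140484.0


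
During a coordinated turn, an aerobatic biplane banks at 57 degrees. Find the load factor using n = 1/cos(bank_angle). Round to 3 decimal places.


Step 1: Convert 57 degrees to radians = 0.994838
Step 2: cos(57 deg) = 0.544639
Step 3: n = 1 / 0.544639 = 1.836

1.836


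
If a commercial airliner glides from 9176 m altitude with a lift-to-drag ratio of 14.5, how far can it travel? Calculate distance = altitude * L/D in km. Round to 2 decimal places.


Step 1: Glide distance = altitude * L/D = 9176 * 14.5 = 133052.0 m
Step 2: Convert to km: 133052.0 / 1000 = 133.05 km

133.05


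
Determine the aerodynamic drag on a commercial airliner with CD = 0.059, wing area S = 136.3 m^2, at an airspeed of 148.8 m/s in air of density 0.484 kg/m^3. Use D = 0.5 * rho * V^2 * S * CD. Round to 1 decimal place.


Step 1: Dynamic pressure q = 0.5 * 0.484 * 148.8^2 = 5358.2285 Pa
Step 2: Drag D = q * S * CD = 5358.2285 * 136.3 * 0.059
Step 3: D = 43089.3 N

43089.3


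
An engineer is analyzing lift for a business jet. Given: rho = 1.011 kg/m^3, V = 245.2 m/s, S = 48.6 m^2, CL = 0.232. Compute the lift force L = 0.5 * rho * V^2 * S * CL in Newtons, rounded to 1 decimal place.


Step 1: Calculate dynamic pressure q = 0.5 * 1.011 * 245.2^2 = 0.5 * 1.011 * 60123.04 = 30392.1967 Pa
Step 2: Multiply by wing area and lift coefficient: L = 30392.1967 * 48.6 * 0.232
Step 3: L = 1477060.7606 * 0.232 = 342678.1 N

342678.1


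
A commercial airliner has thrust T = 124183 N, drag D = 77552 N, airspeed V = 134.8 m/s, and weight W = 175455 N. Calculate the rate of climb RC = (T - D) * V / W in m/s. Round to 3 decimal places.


Step 1: Excess thrust = T - D = 124183 - 77552 = 46631 N
Step 2: Excess power = 46631 * 134.8 = 6285858.8 W
Step 3: RC = 6285858.8 / 175455 = 35.826 m/s

35.826


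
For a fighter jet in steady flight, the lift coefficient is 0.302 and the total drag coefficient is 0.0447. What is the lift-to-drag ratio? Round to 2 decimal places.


Step 1: L/D = CL / CD = 0.302 / 0.0447
Step 2: L/D = 6.76

6.76


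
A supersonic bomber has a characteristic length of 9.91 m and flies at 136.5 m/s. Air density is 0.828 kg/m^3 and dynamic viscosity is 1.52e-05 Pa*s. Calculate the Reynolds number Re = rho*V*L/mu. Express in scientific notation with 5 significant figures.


Step 1: Numerator = rho * V * L = 0.828 * 136.5 * 9.91 = 1120.04802
Step 2: Re = 1120.04802 / 1.52e-05
Step 3: Re = 7.3687e+07

7.3687e+07


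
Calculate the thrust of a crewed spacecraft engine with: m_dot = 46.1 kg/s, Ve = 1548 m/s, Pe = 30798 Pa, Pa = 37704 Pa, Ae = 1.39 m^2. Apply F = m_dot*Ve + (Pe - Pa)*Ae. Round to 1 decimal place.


Step 1: Momentum thrust = m_dot * Ve = 46.1 * 1548 = 71362.8 N
Step 2: Pressure thrust = (Pe - Pa) * Ae = (30798 - 37704) * 1.39 = -9599.34 N
Step 3: Total thrust F = 71362.8 + -9599.34 = 61763.5 N

61763.5


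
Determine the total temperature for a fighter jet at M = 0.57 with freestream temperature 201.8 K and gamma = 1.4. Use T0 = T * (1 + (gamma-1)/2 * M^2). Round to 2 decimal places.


Step 1: (gamma-1)/2 = 0.2
Step 2: M^2 = 0.3249
Step 3: 1 + 0.2 * 0.3249 = 1.06498
Step 4: T0 = 201.8 * 1.06498 = 214.91 K

214.91


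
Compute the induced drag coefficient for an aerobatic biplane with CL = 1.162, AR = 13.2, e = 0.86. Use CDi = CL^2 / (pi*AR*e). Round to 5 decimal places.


Step 1: CL^2 = 1.162^2 = 1.350244
Step 2: pi * AR * e = 3.14159 * 13.2 * 0.86 = 35.66336
Step 3: CDi = 1.350244 / 35.66336 = 0.03786

0.03786


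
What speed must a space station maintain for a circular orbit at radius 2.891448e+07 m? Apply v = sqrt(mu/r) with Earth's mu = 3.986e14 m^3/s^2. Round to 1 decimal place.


Step 1: mu / r = 3.986e14 / 2.891448e+07 = 13785480.4928
Step 2: v = sqrt(13785480.4928) = 3712.9 m/s

3712.9


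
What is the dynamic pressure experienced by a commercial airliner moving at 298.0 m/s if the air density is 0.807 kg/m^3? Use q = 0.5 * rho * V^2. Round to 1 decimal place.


Step 1: V^2 = 298.0^2 = 88804.0
Step 2: q = 0.5 * 0.807 * 88804.0
Step 3: q = 35832.4 Pa

35832.4


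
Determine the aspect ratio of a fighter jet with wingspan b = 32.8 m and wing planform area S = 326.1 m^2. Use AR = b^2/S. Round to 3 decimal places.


Step 1: b^2 = 32.8^2 = 1075.84
Step 2: AR = 1075.84 / 326.1 = 3.299

3.299


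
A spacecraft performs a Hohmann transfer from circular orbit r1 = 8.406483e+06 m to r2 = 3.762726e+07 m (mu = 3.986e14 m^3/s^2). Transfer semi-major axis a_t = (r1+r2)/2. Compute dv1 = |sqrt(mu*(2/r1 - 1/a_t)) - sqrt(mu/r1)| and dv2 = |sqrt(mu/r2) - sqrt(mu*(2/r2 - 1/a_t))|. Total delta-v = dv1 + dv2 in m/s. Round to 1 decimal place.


Step 1: Transfer semi-major axis a_t = (8.406483e+06 + 3.762726e+07) / 2 = 2.301687e+07 m
Step 2: v1 (circular at r1) = sqrt(mu/r1) = 6885.91 m/s
Step 3: v_t1 = sqrt(mu*(2/r1 - 1/a_t)) = 8804.19 m/s
Step 4: dv1 = |8804.19 - 6885.91| = 1918.28 m/s
Step 5: v2 (circular at r2) = 3254.75 m/s, v_t2 = 1966.99 m/s
Step 6: dv2 = |3254.75 - 1966.99| = 1287.76 m/s
Step 7: Total delta-v = 1918.28 + 1287.76 = 3206.0 m/s

3206.0


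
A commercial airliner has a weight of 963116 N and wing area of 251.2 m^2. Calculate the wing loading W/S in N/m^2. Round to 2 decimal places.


Step 1: Wing loading = W / S = 963116 / 251.2
Step 2: Wing loading = 3834.06 N/m^2

3834.06


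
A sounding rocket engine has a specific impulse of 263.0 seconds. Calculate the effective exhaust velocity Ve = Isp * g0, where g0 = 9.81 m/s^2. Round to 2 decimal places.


Step 1: Ve = Isp * g0 = 263.0 * 9.81
Step 2: Ve = 2580.03 m/s

2580.03


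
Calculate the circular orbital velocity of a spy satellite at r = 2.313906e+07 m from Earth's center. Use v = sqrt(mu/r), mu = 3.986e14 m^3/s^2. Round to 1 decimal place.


Step 1: mu / r = 3.986e14 / 2.313906e+07 = 17226283.1766
Step 2: v = sqrt(17226283.1766) = 4150.5 m/s

4150.5


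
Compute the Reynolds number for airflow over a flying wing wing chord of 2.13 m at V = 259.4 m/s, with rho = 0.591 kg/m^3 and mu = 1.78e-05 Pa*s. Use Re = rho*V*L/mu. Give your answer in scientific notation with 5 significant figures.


Step 1: Numerator = rho * V * L = 0.591 * 259.4 * 2.13 = 326.540502
Step 2: Re = 326.540502 / 1.78e-05
Step 3: Re = 1.8345e+07

1.8345e+07


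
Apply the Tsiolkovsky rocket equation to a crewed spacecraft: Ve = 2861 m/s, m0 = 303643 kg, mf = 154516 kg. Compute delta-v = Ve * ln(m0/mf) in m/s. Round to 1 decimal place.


Step 1: Mass ratio m0/mf = 303643 / 154516 = 1.965123
Step 2: ln(1.965123) = 0.675555
Step 3: delta-v = 2861 * 0.675555 = 1932.8 m/s

1932.8


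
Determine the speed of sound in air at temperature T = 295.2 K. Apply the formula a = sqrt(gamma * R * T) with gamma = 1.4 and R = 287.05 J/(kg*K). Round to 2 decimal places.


Step 1: gamma * R * T = 1.4 * 287.05 * 295.2 = 118632.024
Step 2: a = sqrt(118632.024) = 344.43 m/s

344.43


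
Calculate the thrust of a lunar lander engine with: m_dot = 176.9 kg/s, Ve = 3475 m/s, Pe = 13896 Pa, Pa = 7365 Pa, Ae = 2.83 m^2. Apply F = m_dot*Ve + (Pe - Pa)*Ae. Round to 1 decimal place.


Step 1: Momentum thrust = m_dot * Ve = 176.9 * 3475 = 614727.5 N
Step 2: Pressure thrust = (Pe - Pa) * Ae = (13896 - 7365) * 2.83 = 18482.73 N
Step 3: Total thrust F = 614727.5 + 18482.73 = 633210.2 N

633210.2


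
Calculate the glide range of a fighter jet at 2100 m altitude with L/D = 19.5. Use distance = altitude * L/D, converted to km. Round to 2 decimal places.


Step 1: Glide distance = altitude * L/D = 2100 * 19.5 = 40950.0 m
Step 2: Convert to km: 40950.0 / 1000 = 40.95 km

40.95


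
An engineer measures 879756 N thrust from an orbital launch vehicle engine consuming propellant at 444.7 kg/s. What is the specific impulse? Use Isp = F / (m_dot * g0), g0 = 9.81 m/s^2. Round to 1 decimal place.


Step 1: m_dot * g0 = 444.7 * 9.81 = 4362.51
Step 2: Isp = 879756 / 4362.51 = 201.7 s

201.7


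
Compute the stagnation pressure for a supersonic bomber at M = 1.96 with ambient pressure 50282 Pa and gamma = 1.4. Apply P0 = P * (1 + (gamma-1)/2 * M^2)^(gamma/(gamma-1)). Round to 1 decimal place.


Step 1: (gamma-1)/2 * M^2 = 0.2 * 3.8416 = 0.76832
Step 2: 1 + 0.76832 = 1.76832
Step 3: Exponent gamma/(gamma-1) = 3.5
Step 4: P0 = 50282 * 1.76832^3.5 = 369722.2 Pa

369722.2


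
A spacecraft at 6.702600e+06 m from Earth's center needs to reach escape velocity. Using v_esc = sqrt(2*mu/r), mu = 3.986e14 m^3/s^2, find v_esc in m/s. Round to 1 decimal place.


Step 1: 2*mu/r = 2 * 3.986e14 / 6.702600e+06 = 118938919.2254
Step 2: v_esc = sqrt(118938919.2254) = 10905.9 m/s

10905.9


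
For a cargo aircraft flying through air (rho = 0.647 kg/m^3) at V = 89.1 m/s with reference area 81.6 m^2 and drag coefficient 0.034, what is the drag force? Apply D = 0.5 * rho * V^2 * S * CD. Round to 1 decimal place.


Step 1: Dynamic pressure q = 0.5 * 0.647 * 89.1^2 = 2568.205 Pa
Step 2: Drag D = q * S * CD = 2568.205 * 81.6 * 0.034
Step 3: D = 7125.2 N

7125.2


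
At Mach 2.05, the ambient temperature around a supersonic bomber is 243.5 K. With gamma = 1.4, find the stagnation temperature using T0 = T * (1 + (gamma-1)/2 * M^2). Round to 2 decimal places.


Step 1: (gamma-1)/2 = 0.2
Step 2: M^2 = 4.2025
Step 3: 1 + 0.2 * 4.2025 = 1.8405
Step 4: T0 = 243.5 * 1.8405 = 448.16 K

448.16


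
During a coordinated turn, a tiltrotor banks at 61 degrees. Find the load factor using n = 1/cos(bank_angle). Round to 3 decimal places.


Step 1: Convert 61 degrees to radians = 1.064651
Step 2: cos(61 deg) = 0.48481
Step 3: n = 1 / 0.48481 = 2.063

2.063


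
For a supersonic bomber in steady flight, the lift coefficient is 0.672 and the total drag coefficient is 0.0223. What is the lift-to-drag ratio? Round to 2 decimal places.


Step 1: L/D = CL / CD = 0.672 / 0.0223
Step 2: L/D = 30.13

30.13


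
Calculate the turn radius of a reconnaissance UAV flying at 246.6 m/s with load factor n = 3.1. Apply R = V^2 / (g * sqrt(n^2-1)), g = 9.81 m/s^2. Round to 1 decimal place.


Step 1: V^2 = 246.6^2 = 60811.56
Step 2: n^2 - 1 = 3.1^2 - 1 = 8.61
Step 3: sqrt(8.61) = 2.93428
Step 4: R = 60811.56 / (9.81 * 2.93428) = 2112.6 m

2112.6


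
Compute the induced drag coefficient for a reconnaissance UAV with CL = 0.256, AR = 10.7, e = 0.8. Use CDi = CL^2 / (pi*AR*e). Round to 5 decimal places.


Step 1: CL^2 = 0.256^2 = 0.065536
Step 2: pi * AR * e = 3.14159 * 10.7 * 0.8 = 26.892033
Step 3: CDi = 0.065536 / 26.892033 = 0.00244

0.00244


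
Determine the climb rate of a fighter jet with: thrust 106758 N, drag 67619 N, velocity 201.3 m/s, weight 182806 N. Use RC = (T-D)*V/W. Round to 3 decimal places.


Step 1: Excess thrust = T - D = 106758 - 67619 = 39139 N
Step 2: Excess power = 39139 * 201.3 = 7878680.7 W
Step 3: RC = 7878680.7 / 182806 = 43.099 m/s

43.099


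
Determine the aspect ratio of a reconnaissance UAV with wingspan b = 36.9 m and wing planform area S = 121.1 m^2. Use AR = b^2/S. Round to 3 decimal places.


Step 1: b^2 = 36.9^2 = 1361.61
Step 2: AR = 1361.61 / 121.1 = 11.244

11.244


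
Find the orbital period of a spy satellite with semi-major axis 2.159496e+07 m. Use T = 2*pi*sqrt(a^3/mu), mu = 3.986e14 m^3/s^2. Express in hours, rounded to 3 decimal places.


Step 1: a^3 / mu = 1.007064e+22 / 3.986e14 = 2.526504e+07
Step 2: sqrt(2.526504e+07) = 5026.4337 s
Step 3: T = 2*pi * 5026.4337 = 31582.01 s
Step 4: T in hours = 31582.01 / 3600 = 8.773 hours

8.773


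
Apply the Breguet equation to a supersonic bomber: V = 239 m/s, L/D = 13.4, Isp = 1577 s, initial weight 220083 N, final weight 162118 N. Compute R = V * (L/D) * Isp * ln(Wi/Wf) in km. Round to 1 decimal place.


Step 1: Coefficient = V * (L/D) * Isp = 239 * 13.4 * 1577 = 5050500.2 m
Step 2: Wi/Wf = 220083 / 162118 = 1.357548
Step 3: ln(1.357548) = 0.30568
Step 4: R = 5050500.2 * 0.30568 = 1543838.3 m = 1543.8 km

1543.8


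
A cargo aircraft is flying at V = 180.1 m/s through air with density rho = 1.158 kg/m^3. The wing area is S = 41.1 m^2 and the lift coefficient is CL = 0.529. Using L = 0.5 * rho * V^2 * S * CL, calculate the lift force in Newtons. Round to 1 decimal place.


Step 1: Calculate dynamic pressure q = 0.5 * 1.158 * 180.1^2 = 0.5 * 1.158 * 32436.01 = 18780.4498 Pa
Step 2: Multiply by wing area and lift coefficient: L = 18780.4498 * 41.1 * 0.529
Step 3: L = 771876.4864 * 0.529 = 408322.7 N

408322.7


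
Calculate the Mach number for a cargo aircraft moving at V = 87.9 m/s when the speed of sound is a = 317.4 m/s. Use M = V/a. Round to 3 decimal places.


Step 1: M = V / a = 87.9 / 317.4
Step 2: M = 0.277

0.277


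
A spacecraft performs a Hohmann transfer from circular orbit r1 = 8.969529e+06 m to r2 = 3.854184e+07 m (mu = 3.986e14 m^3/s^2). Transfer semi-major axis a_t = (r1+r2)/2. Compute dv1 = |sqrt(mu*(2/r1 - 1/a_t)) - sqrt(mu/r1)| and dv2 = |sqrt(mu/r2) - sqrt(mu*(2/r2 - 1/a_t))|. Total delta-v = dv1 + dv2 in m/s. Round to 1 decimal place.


Step 1: Transfer semi-major axis a_t = (8.969529e+06 + 3.854184e+07) / 2 = 2.375568e+07 m
Step 2: v1 (circular at r1) = sqrt(mu/r1) = 6666.28 m/s
Step 3: v_t1 = sqrt(mu*(2/r1 - 1/a_t)) = 8491.15 m/s
Step 4: dv1 = |8491.15 - 6666.28| = 1824.86 m/s
Step 5: v2 (circular at r2) = 3215.9 m/s, v_t2 = 1976.08 m/s
Step 6: dv2 = |3215.9 - 1976.08| = 1239.82 m/s
Step 7: Total delta-v = 1824.86 + 1239.82 = 3064.7 m/s

3064.7
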